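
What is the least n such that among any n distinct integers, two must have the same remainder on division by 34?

35

Use the pigeonhole principle on residue classes: two integers differ by a multiple of 34 exactly when they share a remainder mod 34.
There are 34 residue classes mod 34, so 34 integers can all lie in distinct classes.
One more integer must repeat a residue, giving a difference divisible by 34. So n = 34 + 1 = 35.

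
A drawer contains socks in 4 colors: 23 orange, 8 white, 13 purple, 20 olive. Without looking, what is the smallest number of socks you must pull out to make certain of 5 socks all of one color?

The worst case takes 4 socks of each color without reaching 5 of any: 4 × 4 = 16.
The next sock must bring some color to 5, so 16 + 1 = 17.

17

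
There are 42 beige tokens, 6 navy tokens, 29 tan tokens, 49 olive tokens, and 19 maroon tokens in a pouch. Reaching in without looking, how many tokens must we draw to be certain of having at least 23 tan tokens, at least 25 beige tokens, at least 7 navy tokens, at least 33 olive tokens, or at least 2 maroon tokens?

The worst case stops just short of every target: 24 beige, 6 navy, 22 tan, 32 olive, 1 maroon — 24 + 6 + 22 + 32 + 1 = 85 tokens.
One more token must push some color to its target, so 85 + 1 = 86.

86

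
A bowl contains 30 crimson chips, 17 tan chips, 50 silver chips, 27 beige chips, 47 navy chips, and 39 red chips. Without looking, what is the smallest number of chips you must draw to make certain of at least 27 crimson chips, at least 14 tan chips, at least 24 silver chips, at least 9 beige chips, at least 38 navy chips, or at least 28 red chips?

135

The worst case stops just short of every target: 26 crimson, 13 tan, 23 silver, 8 beige, 37 navy, 27 red — 26 + 13 + 23 + 8 + 37 + 27 = 134 chips.
One more chip must push some color to its target, so 134 + 1 = 135.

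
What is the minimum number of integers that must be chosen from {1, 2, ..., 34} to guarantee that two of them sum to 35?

Partition {1, …, 34} into 17 pairs: {1,34}, {2,33}, …, {17,18}.
Choosing 17 integers — say the integers 1 through 17 — takes one from each pair and avoids the property.
Choosing 18 forces two into the same pair by pigeonhole, and those sum to 35. So 18.

18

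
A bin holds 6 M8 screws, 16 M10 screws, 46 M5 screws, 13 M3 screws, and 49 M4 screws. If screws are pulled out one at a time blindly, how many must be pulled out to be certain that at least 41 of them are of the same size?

116

Treat the 5 sizes as pigeonholes.
In the worst case we take at most 40 of each size, but all 6 M8, all 16 M10, and all 13 M3 (fewer than 40), giving 6 + 16 + 40 + 13 + 40 = 115.
One more screw then forces some size to 41, so 115 + 1 = 116.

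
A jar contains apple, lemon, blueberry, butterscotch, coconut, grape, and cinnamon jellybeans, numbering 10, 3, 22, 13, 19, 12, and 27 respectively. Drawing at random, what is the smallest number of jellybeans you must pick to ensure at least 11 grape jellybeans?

105

The worst case draws every non-grape jellybean first: 10 + 3 + 22 + 13 + 19 + 27 = 94.
The next 11 draws are then forced to be grape, giving 94 + 11 = 105.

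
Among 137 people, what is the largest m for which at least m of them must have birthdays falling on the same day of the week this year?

The 137 people fall into 7 days of the week.
If each of the 7 days of the week held at most 19, the total would be at most 7 × 19 = 133 < 137, a contradiction.
So at least one holds ⌈137/7⌉ = 20.

20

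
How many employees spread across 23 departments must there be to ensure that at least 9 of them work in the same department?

185

There are 23 departments acting as pigeonholes.
With 23 × 8 = 184 employees we could place exactly 8 in each, with no class reaching 9.
One more forces some class to hold 9, so 184 + 1 = 185.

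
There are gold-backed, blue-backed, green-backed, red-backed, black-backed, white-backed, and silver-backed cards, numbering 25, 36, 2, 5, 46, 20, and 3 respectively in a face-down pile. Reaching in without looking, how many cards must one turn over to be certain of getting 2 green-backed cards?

137

To avoid green-backed cards as long as possible, exhaust the other 6 back colors first.
The worst case draws every non-green-backed card first: 25 + 36 + 5 + 46 + 20 + 3 = 135.
The next 2 draws are then forced to be green-backed, giving 135 + 2 = 137.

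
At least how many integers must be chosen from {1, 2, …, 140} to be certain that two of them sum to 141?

71

Partition {1, …, 140} into 70 pairs: {1,140}, {2,139}, …, {70,71}.
Choosing 70 integers — say the integers 1 through 70 — takes one from each pair and avoids the property.
Choosing 71 forces two into the same pair by pigeonhole, and those sum to 141. So 71.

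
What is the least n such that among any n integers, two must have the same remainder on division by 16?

Use the pigeonhole principle on residue classes: two integers differ by a multiple of 16 exactly when they share a remainder mod 16.
There are 16 residue classes mod 16, so 16 integers can all lie in distinct classes.
One more integer must repeat a residue, giving a difference divisible by 16. So n = 16 + 1 = 17.

17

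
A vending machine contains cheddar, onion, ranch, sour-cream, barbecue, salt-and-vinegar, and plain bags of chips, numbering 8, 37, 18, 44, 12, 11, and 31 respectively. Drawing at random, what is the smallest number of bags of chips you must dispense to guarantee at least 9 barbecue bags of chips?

The worst case draws every non-barbecue bag of chips first: 8 + 37 + 18 + 44 + 11 + 31 = 149.
The next 9 draws are then forced to be barbecue, giving 149 + 9 = 158.

158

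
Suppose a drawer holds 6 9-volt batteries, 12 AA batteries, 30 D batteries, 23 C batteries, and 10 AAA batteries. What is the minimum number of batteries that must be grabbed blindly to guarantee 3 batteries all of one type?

11

The worst case takes 2 batteries of each type without reaching 3 of any: 5 × 2 = 10.
The next battery must bring some type to 3, so 10 + 1 = 11.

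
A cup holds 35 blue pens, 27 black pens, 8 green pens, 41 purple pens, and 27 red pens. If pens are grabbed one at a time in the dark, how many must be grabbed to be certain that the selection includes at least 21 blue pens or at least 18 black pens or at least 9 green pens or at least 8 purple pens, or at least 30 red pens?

The worst case stops just short of every target: 20 blue, 17 black, 8 green, 7 purple, all 27 red — 20 + 17 + 8 + 7 + 27 = 79 pens.
One more pen must push some ink color to its target, so 79 + 1 = 80.

80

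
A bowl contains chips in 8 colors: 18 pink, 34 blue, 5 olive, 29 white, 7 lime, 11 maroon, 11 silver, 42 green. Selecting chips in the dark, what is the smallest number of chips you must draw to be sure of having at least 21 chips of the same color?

113

Treat the 8 colors as pigeonholes.
In the worst case we take at most 20 of each color, but all 18 pink, all 5 olive, all 7 lime, all 11 maroon, and all 11 silver (fewer than 20), giving 18 + 20 + 5 + 20 + 7 + 11 + 11 + 20 = 112.
One more chip then forces some color to 21, so 112 + 1 = 113.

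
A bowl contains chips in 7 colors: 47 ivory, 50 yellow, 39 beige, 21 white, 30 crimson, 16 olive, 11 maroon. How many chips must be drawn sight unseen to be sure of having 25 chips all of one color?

145

Treat the 7 colors as pigeonholes.
In the worst case we take at most 24 of each color, but all 21 white, all 16 olive, and all 11 maroon (fewer than 24), giving 24 + 24 + 24 + 21 + 24 + 16 + 11 = 144.
One more chip then forces some color to 25, so 144 + 1 = 145.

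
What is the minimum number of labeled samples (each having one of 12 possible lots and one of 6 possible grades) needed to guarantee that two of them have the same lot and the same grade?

There are 12 × 6 = 72 (lot, grade) combinations acting as pigeonholes.
With 72 labeled samples we could place one in each, avoiding any repeat.
One more forces some (lot, grade) pair to hold 2, so 72 + 1 = 73.

73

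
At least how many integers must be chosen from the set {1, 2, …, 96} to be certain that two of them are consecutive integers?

49

Partition {1, …, 96} into 48 pairs: {1,2}, {3,4}, …, {95,96}.
Choosing 48 integers — say the 48 even numbers 2, 4, …, 96 — takes one from each pair and avoids the property.
Choosing 49 forces two into the same pair by pigeonhole, and those are consecutive. So 49.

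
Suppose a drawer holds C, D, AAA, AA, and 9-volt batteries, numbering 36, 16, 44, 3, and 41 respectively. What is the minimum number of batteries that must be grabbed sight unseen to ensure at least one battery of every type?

The hardest type to obtain is AA: we could draw every other battery first — 140 − 3 = 137 batteries — without a single AA one.
The next draw must be AA, so 137 + 1 = 138.

138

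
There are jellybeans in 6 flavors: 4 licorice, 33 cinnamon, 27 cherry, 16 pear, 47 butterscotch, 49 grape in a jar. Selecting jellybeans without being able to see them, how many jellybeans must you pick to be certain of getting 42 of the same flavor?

In the worst case we take at most 41 of each flavor, but all 4 licorice, all 33 cinnamon, all 27 cherry, and all 16 pear (fewer than 41), giving 4 + 33 + 27 + 16 + 41 + 41 = 162.
One more jellybean then forces some flavor to 42, so 162 + 1 = 163.

163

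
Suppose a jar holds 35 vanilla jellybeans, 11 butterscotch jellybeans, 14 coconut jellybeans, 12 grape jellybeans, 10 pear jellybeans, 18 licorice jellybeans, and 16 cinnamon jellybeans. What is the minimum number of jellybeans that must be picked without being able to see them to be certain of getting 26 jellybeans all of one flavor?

Treat the 7 flavors as pigeonholes.
In the worst case we take at most 25 of each flavor, but all 11 butterscotch, all 14 coconut, all 12 grape, all 10 pear, all 18 licorice, and all 16 cinnamon (fewer than 25), giving 25 + 11 + 14 + 12 + 10 + 18 + 16 = 106.
One more jellybean then forces some flavor to 26, so 106 + 1 = 107.

107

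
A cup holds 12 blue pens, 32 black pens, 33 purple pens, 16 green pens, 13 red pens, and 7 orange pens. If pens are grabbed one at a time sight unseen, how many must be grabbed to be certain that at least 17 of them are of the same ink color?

81

Treat the 6 ink colors as pigeonholes.
In the worst case we take at most 16 of each ink color, but all 12 blue, all 13 red, and all 7 orange (fewer than 16), giving 12 + 16 + 16 + 16 + 13 + 7 = 80.
One more pen then forces some ink color to 17, so 80 + 1 = 81.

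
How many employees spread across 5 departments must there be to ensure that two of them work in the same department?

6

There are 5 departments acting as pigeonholes.
With 5 employees we could place one in each, avoiding any repeat.
One more forces some class to hold 2, so 5 + 1 = 6.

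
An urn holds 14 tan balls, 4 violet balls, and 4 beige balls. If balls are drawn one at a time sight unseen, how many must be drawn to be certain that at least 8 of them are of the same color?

16

Treat the 3 colors as pigeonholes.
In the worst case we take at most 7 of each color, but all 4 violet and all 4 beige (fewer than 7), giving 7 + 4 + 4 = 15.
One more ball then forces some color to 8, so 15 + 1 = 16.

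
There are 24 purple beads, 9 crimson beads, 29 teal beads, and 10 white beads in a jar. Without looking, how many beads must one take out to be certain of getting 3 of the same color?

9

The worst case takes 2 beads of each color without reaching 3 of any: 4 × 2 = 8.
The next bead must bring some color to 3, so 8 + 1 = 9.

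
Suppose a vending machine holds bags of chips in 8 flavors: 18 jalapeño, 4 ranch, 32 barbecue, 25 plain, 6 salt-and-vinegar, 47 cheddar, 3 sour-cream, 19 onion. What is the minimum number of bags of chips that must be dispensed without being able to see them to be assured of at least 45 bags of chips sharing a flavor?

In the worst case we take at most 44 of each flavor, but all 18 jalapeño, all 4 ranch, all 32 barbecue, all 25 plain, all 6 salt-and-vinegar, all 3 sour-cream, and all 19 onion (fewer than 44), giving 18 + 4 + 32 + 25 + 6 + 44 + 3 + 19 = 151.
One more bag of chips then forces some flavor to 45, so 151 + 1 = 152.

152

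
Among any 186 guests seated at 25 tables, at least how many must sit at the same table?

8

The 186 guests fall into 25 tables.
If each of the 25 tables held at most 7, the total would be at most 25 × 7 = 175 < 186, a contradiction.
So at least one holds ⌈186/25⌉ = 8.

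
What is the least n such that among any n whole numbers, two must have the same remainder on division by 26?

27

Use the pigeonhole principle on residue classes: two integers differ by a multiple of 26 exactly when they share a remainder mod 26.
There are 26 residue classes mod 26, so 26 integers can all lie in distinct classes.
One more integer must repeat a residue, giving a difference divisible by 26. So n = 26 + 1 = 27.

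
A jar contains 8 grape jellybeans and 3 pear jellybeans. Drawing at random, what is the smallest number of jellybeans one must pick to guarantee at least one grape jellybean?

4

The worst case draws every non-grape jellybean first: 3.
The next draw is then forced to be grape, giving 3 + 1 = 4.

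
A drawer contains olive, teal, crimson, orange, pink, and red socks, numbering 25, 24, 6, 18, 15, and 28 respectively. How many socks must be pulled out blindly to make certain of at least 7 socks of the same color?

The worst case takes 6 socks of each color without reaching 7 of any: 6 × 6 = 36.
The next sock must bring some color to 7, so 36 + 1 = 37.

37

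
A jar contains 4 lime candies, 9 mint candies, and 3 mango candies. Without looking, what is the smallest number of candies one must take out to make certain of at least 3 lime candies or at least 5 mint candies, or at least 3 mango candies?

9

Each of the 3 flavors has its own threshold; avoid all of them simultaneously.
The worst case stops just short of every target: 2 lime, 4 mint, 2 mango — 2 + 4 + 2 = 8 candies.
One more candy must push some flavor to its target, so 8 + 1 = 9.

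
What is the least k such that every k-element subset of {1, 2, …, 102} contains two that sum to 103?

Partition {1, …, 102} into 51 pairs: {1,102}, {2,101}, …, {51,52}.
Choosing 51 integers — say the integers 1 through 51 — takes one from each pair and avoids the property.
Choosing 52 forces two into the same pair by pigeonhole, and those sum to 103. So 52.

52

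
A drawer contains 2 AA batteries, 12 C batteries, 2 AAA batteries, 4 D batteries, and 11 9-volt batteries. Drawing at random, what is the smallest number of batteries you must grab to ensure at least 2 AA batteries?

31

To avoid AA batteries as long as possible, exhaust the other 4 types first.
The worst case draws every non-AA battery first: 12 + 2 + 4 + 11 = 29.
The next 2 draws are then forced to be AA, giving 29 + 2 = 31.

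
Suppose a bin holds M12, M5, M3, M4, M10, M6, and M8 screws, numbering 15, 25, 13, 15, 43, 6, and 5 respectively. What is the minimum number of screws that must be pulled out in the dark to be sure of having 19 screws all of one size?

91

In the worst case we take at most 18 of each size, but all 15 M12, all 13 M3, all 15 M4, all 6 M6, and all 5 M8 (fewer than 18), giving 15 + 18 + 13 + 15 + 18 + 6 + 5 = 90.
One more screw then forces some size to 19, so 90 + 1 = 91.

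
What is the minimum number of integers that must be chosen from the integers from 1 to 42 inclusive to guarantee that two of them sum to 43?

22

Partition {1, …, 42} into 21 pairs: {1,42}, {2,41}, …, {21,22}.
Choosing 21 integers — say the integers 1 through 21 — takes one from each pair and avoids the property.
Choosing 22 forces two into the same pair by pigeonhole, and those sum to 43. So 22.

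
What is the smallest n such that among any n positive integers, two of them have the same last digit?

There are 10 possible last digits acting as pigeonholes.
With 10 positive integers we could place one in each, avoiding any repeat.
One more forces some class to hold 2, so 10 + 1 = 11.

11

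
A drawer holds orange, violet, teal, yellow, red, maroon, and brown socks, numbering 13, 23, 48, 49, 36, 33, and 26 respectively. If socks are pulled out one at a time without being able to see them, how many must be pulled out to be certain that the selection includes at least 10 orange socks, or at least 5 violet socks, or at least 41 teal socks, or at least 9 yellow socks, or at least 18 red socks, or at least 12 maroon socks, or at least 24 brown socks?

113

The worst case stops just short of every target: 9 orange, 4 violet, 40 teal, 8 yellow, 17 red, 11 maroon, 23 brown — 9 + 4 + 40 + 8 + 17 + 11 + 23 = 112 socks.
One more sock must push some color to its target, so 112 + 1 = 113.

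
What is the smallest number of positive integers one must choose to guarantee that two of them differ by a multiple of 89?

90

Two integers differ by a multiple of 89 exactly when they share a remainder mod 89.
There are 89 residue classes mod 89, so 89 integers can all lie in distinct classes.
One more integer must repeat a residue, giving a difference divisible by 89. So n = 89 + 1 = 90.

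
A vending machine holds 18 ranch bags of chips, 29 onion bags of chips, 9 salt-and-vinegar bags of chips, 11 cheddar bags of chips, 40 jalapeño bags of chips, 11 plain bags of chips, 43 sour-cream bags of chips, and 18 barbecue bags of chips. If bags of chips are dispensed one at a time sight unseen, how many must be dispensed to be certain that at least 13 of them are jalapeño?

152

The worst case draws every non-jalapeño bag of chips first: 18 + 29 + 9 + 11 + 11 + 43 + 18 = 139.
The next 13 draws are then forced to be jalapeño, giving 139 + 13 = 152.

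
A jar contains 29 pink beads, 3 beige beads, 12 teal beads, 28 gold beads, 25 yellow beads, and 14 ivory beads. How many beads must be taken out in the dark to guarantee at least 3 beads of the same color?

13

Treat the 6 colors as pigeonholes.
The worst case takes 2 beads of each color without reaching 3 of any: 6 × 2 = 12.
The next bead must bring some color to 3, so 12 + 1 = 13.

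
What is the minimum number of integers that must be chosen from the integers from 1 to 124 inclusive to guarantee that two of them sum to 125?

63

Partition {1, …, 124} into 62 pairs: {1,124}, {2,123}, …, {62,63}.
Choosing 62 integers — say the integers 1 through 62 — takes one from each pair and avoids the property.
Choosing 63 forces two into the same pair by pigeonhole, and those sum to 125. So 63.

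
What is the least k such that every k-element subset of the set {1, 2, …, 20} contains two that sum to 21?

11

Partition {1, …, 20} into 10 pairs: {1,20}, {2,19}, …, {10,11}.
Choosing 10 integers — say the integers 1 through 10 — takes one from each pair and avoids the property.
Choosing 11 forces two into the same pair by pigeonhole, and those sum to 21. So 11.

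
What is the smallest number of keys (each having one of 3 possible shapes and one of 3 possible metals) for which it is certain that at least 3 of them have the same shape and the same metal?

19

There are 3 × 3 = 9 (shape, metal) combinations acting as pigeonholes.
With 9 × 2 = 18 keys we could place exactly 2 in each, with no (shape, metal) pair reaching 3.
One more forces some (shape, metal) pair to hold 3, so 18 + 1 = 19.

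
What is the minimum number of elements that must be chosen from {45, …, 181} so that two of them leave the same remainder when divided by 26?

Group the integers by remainder mod 26; there are 26 residue classes, each nonempty in this range.
Choosing one from each class (26 integers) avoids any shared remainder.
One more choice must repeat a class, so two differ by a multiple of 26. Hence 26 + 1 = 27.

27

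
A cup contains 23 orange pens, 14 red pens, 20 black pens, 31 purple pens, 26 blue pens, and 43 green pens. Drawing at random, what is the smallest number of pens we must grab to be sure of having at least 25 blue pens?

To avoid blue pens as long as possible, exhaust the other 5 ink colors first.
The worst case draws every non-blue pen first: 23 + 14 + 20 + 31 + 43 = 131.
The next 25 draws are then forced to be blue, giving 131 + 25 = 156.

156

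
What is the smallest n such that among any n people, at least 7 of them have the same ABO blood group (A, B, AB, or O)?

There are 4 ABO blood groups acting as pigeonholes.
With 4 × 6 = 24 people we could place exactly 6 in each, with no class reaching 7.
One more forces some class to hold 7, so 24 + 1 = 25.

25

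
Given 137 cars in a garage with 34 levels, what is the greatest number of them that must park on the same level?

5

If each of the 34 levels held at most 4, the total would be at most 34 × 4 = 136 < 137, a contradiction.
So at least one holds ⌈137/34⌉ = 5.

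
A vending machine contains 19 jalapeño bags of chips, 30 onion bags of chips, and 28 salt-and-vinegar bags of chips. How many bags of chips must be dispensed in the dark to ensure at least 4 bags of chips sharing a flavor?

10

Treat the 3 flavors as pigeonholes.
The worst case takes 3 bags of chips of each flavor without reaching 4 of any: 3 × 3 = 9.
The next bag of chips must bring some flavor to 4, so 9 + 1 = 10.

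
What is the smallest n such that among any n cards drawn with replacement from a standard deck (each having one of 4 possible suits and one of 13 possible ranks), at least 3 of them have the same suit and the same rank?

105

There are 4 × 13 = 52 (suit, rank) combinations acting as pigeonholes.
With 52 × 2 = 104 cards drawn with replacement from a standard deck we could place exactly 2 in each, with no (suit, rank) pair reaching 3.
One more forces some (suit, rank) pair to hold 3, so 104 + 1 = 105.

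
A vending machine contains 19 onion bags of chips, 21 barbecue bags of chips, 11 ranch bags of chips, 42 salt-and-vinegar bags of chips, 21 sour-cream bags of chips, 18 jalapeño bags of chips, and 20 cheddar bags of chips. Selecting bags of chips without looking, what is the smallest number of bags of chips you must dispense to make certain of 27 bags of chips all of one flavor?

In the worst case we take at most 26 of each flavor, but all 19 onion, all 21 barbecue, all 11 ranch, all 21 sour-cream, all 18 jalapeño, and all 20 cheddar (fewer than 26), giving 19 + 21 + 11 + 26 + 21 + 18 + 20 = 136.
One more bag of chips then forces some flavor to 27, so 136 + 1 = 137.

137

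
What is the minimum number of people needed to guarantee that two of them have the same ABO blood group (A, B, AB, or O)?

5

There are 4 ABO blood groups acting as pigeonholes.
With 4 people we could place one in each, avoiding any repeat.
One more forces some class to hold 2, so 4 + 1 = 5.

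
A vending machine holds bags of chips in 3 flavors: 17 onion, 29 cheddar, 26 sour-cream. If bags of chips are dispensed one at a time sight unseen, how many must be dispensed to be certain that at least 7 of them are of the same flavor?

19

The worst case takes 6 bags of chips of each flavor without reaching 7 of any: 3 × 6 = 18.
The next bag of chips must bring some flavor to 7, so 18 + 1 = 19.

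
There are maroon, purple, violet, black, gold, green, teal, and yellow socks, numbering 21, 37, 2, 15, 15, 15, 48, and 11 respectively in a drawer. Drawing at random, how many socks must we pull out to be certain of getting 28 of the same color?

134

In the worst case we take at most 27 of each color, but all 21 maroon, all 2 violet, all 15 black, all 15 gold, all 15 green, and all 11 yellow (fewer than 27), giving 21 + 27 + 2 + 15 + 15 + 15 + 27 + 11 = 133.
One more sock then forces some color to 28, so 133 + 1 = 134.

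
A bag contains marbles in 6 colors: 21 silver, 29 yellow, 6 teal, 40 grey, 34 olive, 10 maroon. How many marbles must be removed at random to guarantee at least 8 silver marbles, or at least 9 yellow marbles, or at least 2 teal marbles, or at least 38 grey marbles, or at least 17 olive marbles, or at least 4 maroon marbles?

The worst case stops just short of every target: 7 silver, 8 yellow, 1 teal, 37 grey, 16 olive, 3 maroon — 7 + 8 + 1 + 37 + 16 + 3 = 72 marbles.
One more marble must push some color to its target, so 72 + 1 = 73.

73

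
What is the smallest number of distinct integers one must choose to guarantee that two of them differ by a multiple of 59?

60

Use the pigeonhole principle on residue classes: two integers differ by a multiple of 59 exactly when they share a remainder mod 59.
There are 59 residue classes mod 59, so 59 integers can all lie in distinct classes.
One more integer must repeat a residue, giving a difference divisible by 59. So n = 59 + 1 = 60.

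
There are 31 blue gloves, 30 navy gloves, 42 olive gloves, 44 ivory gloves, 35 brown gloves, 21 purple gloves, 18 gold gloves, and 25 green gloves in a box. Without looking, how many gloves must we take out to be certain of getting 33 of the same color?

In the worst case we take at most 32 of each color, but all 31 blue, all 30 navy, all 21 purple, all 18 gold, and all 25 green (fewer than 32), giving 31 + 30 + 32 + 32 + 32 + 21 + 18 + 25 = 221.
One more glove then forces some color to 33, so 221 + 1 = 222.

222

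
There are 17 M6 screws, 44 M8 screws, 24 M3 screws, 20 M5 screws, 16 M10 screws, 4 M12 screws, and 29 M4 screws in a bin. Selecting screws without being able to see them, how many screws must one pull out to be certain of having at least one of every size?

The hardest size to obtain is M12: we could draw every other screw first — 154 − 4 = 150 screws — without a single M12 one.
The next draw must be M12, so 150 + 1 = 151.

151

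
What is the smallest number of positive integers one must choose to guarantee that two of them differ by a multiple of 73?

Two integers differ by a multiple of 73 exactly when they share a remainder mod 73.
There are 73 residue classes mod 73, so 73 integers can all lie in distinct classes.
One more integer must repeat a residue, giving a difference divisible by 73. So n = 73 + 1 = 74.

74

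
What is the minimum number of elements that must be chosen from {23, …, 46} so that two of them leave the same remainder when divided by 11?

12

Group the integers by remainder mod 11; there are 11 residue classes, each nonempty in this range.
Choosing one from each class (11 integers) avoids any shared remainder.
One more choice must repeat a class, so two differ by a multiple of 11. Hence 11 + 1 = 12.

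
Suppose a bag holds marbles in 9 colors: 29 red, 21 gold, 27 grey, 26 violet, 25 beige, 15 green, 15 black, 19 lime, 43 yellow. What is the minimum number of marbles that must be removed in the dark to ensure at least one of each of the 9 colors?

The hardest color to obtain is green: we could draw every other marble first — 220 − 15 = 205 marbles — without a single green one.
The next draw must be green, so 205 + 1 = 206.

206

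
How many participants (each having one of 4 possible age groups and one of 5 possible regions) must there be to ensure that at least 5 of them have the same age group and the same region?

There are 4 × 5 = 20 (age group, region) combinations acting as pigeonholes.
With 20 × 4 = 80 participants we could place exactly 4 in each, with no (age group, region) pair reaching 5.
One more forces some (age group, region) pair to hold 5, so 80 + 1 = 81.

81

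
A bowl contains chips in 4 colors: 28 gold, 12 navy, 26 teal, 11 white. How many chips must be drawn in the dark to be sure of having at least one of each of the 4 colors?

The hardest color to obtain is white: we could draw every other chip first — 77 − 11 = 66 chips — without a single white one.
The next draw must be white, so 66 + 1 = 67.

67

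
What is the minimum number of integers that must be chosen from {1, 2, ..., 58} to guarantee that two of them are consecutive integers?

30

Partition {1, …, 58} into 29 pairs: {1,2}, {3,4}, …, {57,58}.
Choosing 29 integers — say the 29 even numbers 2, 4, …, 58 — takes one from each pair and avoids the property.
Choosing 30 forces two into the same pair by pigeonhole, and those are consecutive. So 30.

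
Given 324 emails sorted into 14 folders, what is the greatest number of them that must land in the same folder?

The 324 emails fall into 14 folders.
If each of the 14 folders held at most 23, the total would be at most 14 × 23 = 322 < 324, a contradiction.
So at least one holds ⌈324/14⌉ = 24.

24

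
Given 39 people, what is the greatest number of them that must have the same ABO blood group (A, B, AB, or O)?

10

There are 4 ABO blood groups, which serve as the pigeonholes.
If each of the 4 ABO blood groups held at most 9, the total would be at most 4 × 9 = 36 < 39, a contradiction.
So at least one holds ⌈39/4⌉ = 10.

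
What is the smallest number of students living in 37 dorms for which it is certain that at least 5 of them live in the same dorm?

149

There are 37 dorms acting as pigeonholes.
With 37 × 4 = 148 students we could place exactly 4 in each, with no class reaching 5.
One more forces some class to hold 5, so 148 + 1 = 149.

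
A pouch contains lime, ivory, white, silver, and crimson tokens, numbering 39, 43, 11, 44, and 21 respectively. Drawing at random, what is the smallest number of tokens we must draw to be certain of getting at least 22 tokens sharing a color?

Treat the 5 colors as pigeonholes.
In the worst case we take at most 21 of each color, but all 11 white (fewer than 21), giving 21 + 21 + 11 + 21 + 21 = 95.
One more token then forces some color to 22, so 95 + 1 = 96.

96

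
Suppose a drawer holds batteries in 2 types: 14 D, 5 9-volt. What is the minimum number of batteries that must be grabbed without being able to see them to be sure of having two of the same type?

3

Treat the 2 types as pigeonholes.
The worst case takes 1 battery of each type without reaching 2 of any: 2 × 1 = 2.
The next battery must bring some type to 2, so 2 + 1 = 3.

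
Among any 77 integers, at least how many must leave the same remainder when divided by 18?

5

If each of the 18 residue classes modulo 18 held at most 4, the total would be at most 18 × 4 = 72 < 77, a contradiction.
So at least one holds ⌈77/18⌉ = 5.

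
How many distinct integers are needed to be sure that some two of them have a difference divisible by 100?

Two integers differ by a multiple of 100 exactly when they share a remainder mod 100.
There are 100 residue classes mod 100, so 100 integers can all lie in distinct classes.
One more integer must repeat a residue, giving a difference divisible by 100. So n = 100 + 1 = 101.

101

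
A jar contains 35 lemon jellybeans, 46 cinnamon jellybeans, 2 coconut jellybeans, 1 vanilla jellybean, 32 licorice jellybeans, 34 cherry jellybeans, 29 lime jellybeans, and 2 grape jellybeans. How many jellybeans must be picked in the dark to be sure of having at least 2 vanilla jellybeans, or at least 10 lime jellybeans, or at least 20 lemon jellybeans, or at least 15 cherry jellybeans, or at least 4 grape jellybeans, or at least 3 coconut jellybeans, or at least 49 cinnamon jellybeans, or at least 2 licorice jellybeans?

The worst case stops just short of every target: 19 lemon, all 46 cinnamon, 2 coconut, 1 vanilla, 1 licorice, 14 cherry, 9 lime, all 2 grape — 19 + 46 + 2 + 1 + 1 + 14 + 9 + 2 = 94 jellybeans.
One more jellybean must push some flavor to its target, so 94 + 1 = 95.

95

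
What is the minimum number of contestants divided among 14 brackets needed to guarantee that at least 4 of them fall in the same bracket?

There are 14 brackets acting as pigeonholes.
With 14 × 3 = 42 contestants we could place exactly 3 in each, with no class reaching 4.
One more forces some class to hold 4, so 42 + 1 = 43.

43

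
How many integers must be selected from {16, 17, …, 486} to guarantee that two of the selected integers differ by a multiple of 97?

98

Group the integers by remainder mod 97; there are 97 residue classes, each nonempty in this range.
Choosing one from each class (97 integers) avoids any shared remainder.
One more choice must repeat a class, so two differ by a multiple of 97. Hence 97 + 1 = 98.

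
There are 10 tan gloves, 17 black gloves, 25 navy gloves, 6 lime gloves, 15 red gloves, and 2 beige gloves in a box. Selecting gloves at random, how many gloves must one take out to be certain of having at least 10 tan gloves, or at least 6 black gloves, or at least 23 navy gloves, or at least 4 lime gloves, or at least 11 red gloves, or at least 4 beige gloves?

The worst case stops just short of every target: 9 tan, 5 black, 22 navy, 3 lime, 10 red, all 2 beige — 9 + 5 + 22 + 3 + 10 + 2 = 51 gloves.
One more glove must push some color to its target, so 51 + 1 = 52.

52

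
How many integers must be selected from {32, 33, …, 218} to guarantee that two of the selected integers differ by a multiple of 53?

54

Use the pigeonhole principle on residue classes: group the integers by remainder mod 53; there are 53 residue classes, each nonempty in this range.
Choosing one from each class (53 integers) avoids any shared remainder.
One more choice must repeat a class, so two differ by a multiple of 53. Hence 53 + 1 = 54.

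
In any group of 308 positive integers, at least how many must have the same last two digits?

4

If each of the 100 possible two-digit endings held at most 3, the total would be at most 100 × 3 = 300 < 308, a contradiction.
So at least one holds ⌈308/100⌉ = 4.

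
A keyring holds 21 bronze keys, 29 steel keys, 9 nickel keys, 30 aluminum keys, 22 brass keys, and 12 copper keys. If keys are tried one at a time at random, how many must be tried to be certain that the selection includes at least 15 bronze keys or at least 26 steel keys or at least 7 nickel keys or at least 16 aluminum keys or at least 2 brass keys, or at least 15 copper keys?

74

Each of the 6 types has its own threshold; avoid all of them simultaneously.
The worst case stops just short of every target: 14 bronze, 25 steel, 6 nickel, 15 aluminum, 1 brass, all 12 copper — 14 + 25 + 6 + 15 + 1 + 12 = 73 keys.
One more key must push some type to its target, so 73 + 1 = 74.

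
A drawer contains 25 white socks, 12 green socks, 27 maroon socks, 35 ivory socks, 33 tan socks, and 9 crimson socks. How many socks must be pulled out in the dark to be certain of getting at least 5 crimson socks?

137

The worst case draws every non-crimson sock first: 25 + 12 + 27 + 35 + 33 = 132.
The next 5 draws are then forced to be crimson, giving 132 + 5 = 137.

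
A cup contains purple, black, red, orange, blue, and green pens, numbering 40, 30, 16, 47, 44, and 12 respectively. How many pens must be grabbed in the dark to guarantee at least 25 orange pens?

The worst case draws every non-orange pen first: 40 + 30 + 16 + 44 + 12 = 142.
The next 25 draws are then forced to be orange, giving 142 + 25 = 167.

167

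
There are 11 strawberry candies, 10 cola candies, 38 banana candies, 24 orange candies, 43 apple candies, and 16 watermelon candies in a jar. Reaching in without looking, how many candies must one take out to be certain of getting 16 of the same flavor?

In the worst case we take at most 15 of each flavor, but all 11 strawberry and all 10 cola (fewer than 15), giving 11 + 10 + 15 + 15 + 15 + 15 = 81.
One more candy then forces some flavor to 16, so 81 + 1 = 82.

82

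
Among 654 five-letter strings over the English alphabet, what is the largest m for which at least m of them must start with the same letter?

There are 26 possible first letters, which serve as the pigeonholes.
If each of the 26 possible first letters held at most 25, the total would be at most 26 × 25 = 650 < 654, a contradiction.
So at least one holds ⌈654/26⌉ = 26.

26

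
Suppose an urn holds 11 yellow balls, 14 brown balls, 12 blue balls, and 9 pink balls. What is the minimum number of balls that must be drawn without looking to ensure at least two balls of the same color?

5

The worst case takes 1 ball of each color without reaching 2 of any: 4 × 1 = 4.
The next ball must bring some color to 2, so 4 + 1 = 5.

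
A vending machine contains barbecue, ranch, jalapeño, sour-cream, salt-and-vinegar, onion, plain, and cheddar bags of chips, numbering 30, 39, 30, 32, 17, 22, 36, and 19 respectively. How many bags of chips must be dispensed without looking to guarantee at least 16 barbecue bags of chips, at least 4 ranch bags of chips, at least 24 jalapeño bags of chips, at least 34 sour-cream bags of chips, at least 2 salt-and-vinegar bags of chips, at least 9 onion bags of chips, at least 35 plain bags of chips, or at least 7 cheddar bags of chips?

The worst case stops just short of every target: 15 barbecue, 3 ranch, 23 jalapeño, all 32 sour-cream, 1 salt-and-vinegar, 8 onion, 34 plain, 6 cheddar — 15 + 3 + 23 + 32 + 1 + 8 + 34 + 6 = 122 bags of chips.
One more bag of chips must push some flavor to its target, so 122 + 1 = 123.

123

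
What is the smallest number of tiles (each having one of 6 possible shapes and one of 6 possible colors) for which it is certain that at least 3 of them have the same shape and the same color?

73

There are 6 × 6 = 36 (shape, color) combinations acting as pigeonholes.
With 36 × 2 = 72 tiles we could place exactly 2 in each, with no (shape, color) pair reaching 3.
One more forces some (shape, color) pair to hold 3, so 72 + 1 = 73.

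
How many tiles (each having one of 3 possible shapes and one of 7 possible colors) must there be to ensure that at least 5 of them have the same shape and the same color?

There are 3 × 7 = 21 (shape, color) combinations acting as pigeonholes.
With 21 × 4 = 84 tiles we could place exactly 4 in each, with no (shape, color) pair reaching 5.
One more forces some (shape, color) pair to hold 5, so 84 + 1 = 85.

85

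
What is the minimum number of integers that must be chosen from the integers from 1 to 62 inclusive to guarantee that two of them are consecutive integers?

Partition {1, …, 62} into 31 pairs: {1,2}, {3,4}, …, {61,62}.
Choosing 31 integers — say the 31 even numbers 2, 4, …, 62 — takes one from each pair and avoids the property.
Choosing 32 forces two into the same pair by pigeonhole, and those are consecutive. So 32.

32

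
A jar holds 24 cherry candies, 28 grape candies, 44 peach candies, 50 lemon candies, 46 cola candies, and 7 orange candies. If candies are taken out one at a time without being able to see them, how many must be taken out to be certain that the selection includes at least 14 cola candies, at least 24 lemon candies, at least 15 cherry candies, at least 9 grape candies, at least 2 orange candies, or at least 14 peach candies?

The worst case stops just short of every target: 14 cherry, 8 grape, 13 peach, 23 lemon, 13 cola, 1 orange — 14 + 8 + 13 + 23 + 13 + 1 = 72 candies.
One more candy must push some flavor to its target, so 72 + 1 = 73.

73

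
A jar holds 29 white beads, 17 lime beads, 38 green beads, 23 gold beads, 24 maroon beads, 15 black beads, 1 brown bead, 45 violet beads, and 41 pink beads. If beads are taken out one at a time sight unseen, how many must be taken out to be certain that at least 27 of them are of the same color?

Treat the 9 colors as pigeonholes.
In the worst case we take at most 26 of each color, but all 17 lime, all 23 gold, all 24 maroon, all 15 black, and all 1 brown (fewer than 26), giving 26 + 17 + 26 + 23 + 24 + 15 + 1 + 26 + 26 = 184.
One more bead then forces some color to 27, so 184 + 1 = 185.

185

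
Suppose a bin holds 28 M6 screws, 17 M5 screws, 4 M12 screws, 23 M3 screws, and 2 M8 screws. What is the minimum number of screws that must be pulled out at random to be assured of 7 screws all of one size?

In the worst case we take at most 6 of each size, but all 4 M12 and all 2 M8 (fewer than 6), giving 6 + 6 + 4 + 6 + 2 = 24.
One more screw then forces some size to 7, so 24 + 1 = 25.

25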